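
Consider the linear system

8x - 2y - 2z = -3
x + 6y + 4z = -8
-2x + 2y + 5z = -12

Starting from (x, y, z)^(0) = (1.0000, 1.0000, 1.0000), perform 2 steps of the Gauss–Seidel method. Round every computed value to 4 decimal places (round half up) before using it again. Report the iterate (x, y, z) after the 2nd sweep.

Iteration 1:
  x = (-3 - (-2)·1.0000 - (-2)·1.0000) / (8) = 0.1250
  y = (-8 - (1)·0.1250 - (4)·1.0000) / (6) = -2.0208
  z = (-12 - (-2)·0.1250 - (2)·-2.0208) / (5) = -1.5417
Iteration 2:
  x = (-3 - (-2)·-2.0208 - (-2)·-1.5417) / (8) = -1.2656
  y = (-8 - (1)·-1.2656 - (4)·-1.5417) / (6) = -0.0946
  z = (-12 - (-2)·-1.2656 - (2)·-0.0946) / (5) = -2.8684

(-1.2656, -0.0946, -2.8684)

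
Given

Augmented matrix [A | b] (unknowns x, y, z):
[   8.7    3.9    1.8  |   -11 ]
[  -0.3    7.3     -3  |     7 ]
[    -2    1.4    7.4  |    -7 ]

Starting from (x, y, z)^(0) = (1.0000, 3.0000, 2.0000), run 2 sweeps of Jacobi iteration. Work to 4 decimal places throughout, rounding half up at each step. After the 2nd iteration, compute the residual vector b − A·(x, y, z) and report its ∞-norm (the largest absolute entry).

Iteration 1:
  x = (-11 - (3.9)·3.0000 - (1.8)·2.0000) / (8.7) = -3.0230
  y = (7 - (-0.3)·1.0000 - (-3)·2.0000) / (7.3) = 1.8219
  z = (-7 - (-2)·1.0000 - (1.4)·3.0000) / (7.4) = -1.2432
Iteration 2:
  x = (-11 - (3.9)·1.8219 - (1.8)·-1.2432) / (8.7) = -1.8239
  y = (7 - (-0.3)·-3.0230 - (-3)·-1.2432) / (7.3) = 0.3238
  z = (-7 - (-2)·-3.0230 - (1.4)·1.8219) / (7.4) = -2.1077
Residual b − A·x = (7.3990, -2.2340, 4.4959); ∞-norm = 7.3990

7.3990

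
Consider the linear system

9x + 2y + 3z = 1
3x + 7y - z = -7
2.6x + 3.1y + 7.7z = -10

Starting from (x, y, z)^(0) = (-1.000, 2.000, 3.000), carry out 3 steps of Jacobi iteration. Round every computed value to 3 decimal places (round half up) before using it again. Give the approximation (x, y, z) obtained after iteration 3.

(0.526, -1.427, -1.272)

Iteration 1:
  x = (1 - (2)·2.000 - (3)·3.000) / (9) = -1.333
  y = (-7 - (3)·-1.000 - (-1)·3.000) / (7) = -0.143
  z = (-10 - (2.6)·-1.000 - (3.1)·2.000) / (7.7) = -1.766
Iteration 2:
  x = (1 - (2)·-0.143 - (3)·-1.766) / (9) = 0.732
  y = (-7 - (3)·-1.333 - (-1)·-1.766) / (7) = -0.681
  z = (-10 - (2.6)·-1.333 - (3.1)·-0.143) / (7.7) = -0.791
Iteration 3:
  x = (1 - (2)·-0.681 - (3)·-0.791) / (9) = 0.526
  y = (-7 - (3)·0.732 - (-1)·-0.791) / (7) = -1.427
  z = (-10 - (2.6)·0.732 - (3.1)·-0.681) / (7.7) = -1.272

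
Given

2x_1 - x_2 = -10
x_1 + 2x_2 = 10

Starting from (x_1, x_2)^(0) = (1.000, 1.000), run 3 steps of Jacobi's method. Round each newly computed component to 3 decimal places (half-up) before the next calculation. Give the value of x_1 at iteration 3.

Iteration 1:
  x_1 = (-10 - (-1)·1.000) / (2) = -4.500
  x_2 = (10 - (1)·1.000) / (2) = 4.500
Iteration 2:
  x_1 = (-10 - (-1)·4.500) / (2) = -2.750
  x_2 = (10 - (1)·-4.500) / (2) = 7.250
Iteration 3:
  x_1 = (-10 - (-1)·7.250) / (2) = -1.375
  x_2 = (10 - (1)·-2.750) / (2) = 6.375

-1.375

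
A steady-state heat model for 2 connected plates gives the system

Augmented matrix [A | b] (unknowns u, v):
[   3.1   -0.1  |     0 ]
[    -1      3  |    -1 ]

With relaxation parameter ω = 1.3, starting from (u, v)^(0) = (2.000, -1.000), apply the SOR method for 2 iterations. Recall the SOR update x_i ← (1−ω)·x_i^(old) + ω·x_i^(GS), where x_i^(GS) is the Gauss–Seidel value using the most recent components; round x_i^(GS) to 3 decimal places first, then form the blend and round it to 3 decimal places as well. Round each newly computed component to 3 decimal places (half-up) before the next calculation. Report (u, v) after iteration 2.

Iteration 1:
  u: GS value = (0 - (-0.1)·-1.000) / (3.1) = -0.032;  u ← (1−ω)·2.000 + ω·-0.032 = -0.642
  v: GS value = (-1 - (-1)·-0.642) / (3) = -0.547;  v ← (1−ω)·-1.000 + ω·-0.547 = -0.411
Iteration 2:
  u: GS value = (0 - (-0.1)·-0.411) / (3.1) = -0.013;  u ← (1−ω)·-0.642 + ω·-0.013 = 0.176
  v: GS value = (-1 - (-1)·0.176) / (3) = -0.275;  v ← (1−ω)·-0.411 + ω·-0.275 = -0.234

(0.176, -0.234)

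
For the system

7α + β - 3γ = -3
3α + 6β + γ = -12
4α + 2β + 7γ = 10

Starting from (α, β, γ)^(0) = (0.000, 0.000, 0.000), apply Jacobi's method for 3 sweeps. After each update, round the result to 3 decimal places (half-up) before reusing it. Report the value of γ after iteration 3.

1.738

Iteration 1:
  α = (-3 - (1)·0.000 - (-3)·0.000) / (7) = -0.429
  β = (-12 - (3)·0.000 - (1)·0.000) / (6) = -2.000
  γ = (10 - (4)·0.000 - (2)·0.000) / (7) = 1.429
Iteration 2:
  α = (-3 - (1)·-2.000 - (-3)·1.429) / (7) = 0.470
  β = (-12 - (3)·-0.429 - (1)·1.429) / (6) = -2.024
  γ = (10 - (4)·-0.429 - (2)·-2.000) / (7) = 2.245
Iteration 3:
  α = (-3 - (1)·-2.024 - (-3)·2.245) / (7) = 0.823
  β = (-12 - (3)·0.470 - (1)·2.245) / (6) = -2.609
  γ = (10 - (4)·0.470 - (2)·-2.024) / (7) = 1.738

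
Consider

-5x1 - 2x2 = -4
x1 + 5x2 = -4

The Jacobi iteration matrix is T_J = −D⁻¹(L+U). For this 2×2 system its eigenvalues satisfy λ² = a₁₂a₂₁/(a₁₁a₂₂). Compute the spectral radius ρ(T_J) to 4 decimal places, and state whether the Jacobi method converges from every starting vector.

0.2828

a₁₂a₂₁/(a₁₁a₂₂) = (-2)·(1) / ((-5)·(5)) = 0.080000
ρ = √|0.080000| = √0.080000 = 0.2828
ρ < 1, so Jacobi converges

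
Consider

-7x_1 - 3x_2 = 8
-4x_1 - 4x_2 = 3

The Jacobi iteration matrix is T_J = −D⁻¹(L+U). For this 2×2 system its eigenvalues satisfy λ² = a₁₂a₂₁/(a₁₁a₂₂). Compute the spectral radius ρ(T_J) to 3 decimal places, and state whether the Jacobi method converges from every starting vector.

0.655

a₁₂a₂₁/(a₁₁a₂₂) = (-3)·(-4) / ((-7)·(-4)) = 0.428571
ρ = √|0.428571| = √0.428571 = 0.655
ρ < 1, so Jacobi converges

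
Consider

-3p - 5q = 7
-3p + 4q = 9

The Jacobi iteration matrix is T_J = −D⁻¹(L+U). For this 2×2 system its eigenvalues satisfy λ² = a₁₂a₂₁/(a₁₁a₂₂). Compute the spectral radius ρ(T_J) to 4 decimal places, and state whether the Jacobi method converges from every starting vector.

a₁₂a₂₁/(a₁₁a₂₂) = (-5)·(-3) / ((-3)·(4)) = -1.250000
ρ = √|-1.250000| = √1.250000 = 1.1180
ρ > 1, so Jacobi diverges

1.1180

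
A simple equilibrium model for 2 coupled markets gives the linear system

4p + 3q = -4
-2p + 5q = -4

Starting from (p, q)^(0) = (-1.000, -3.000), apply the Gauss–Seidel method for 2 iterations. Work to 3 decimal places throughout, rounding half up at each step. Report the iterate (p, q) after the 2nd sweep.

Iteration 1:
  p = (-4 - (3)·-3.000) / (4) = 1.250
  q = (-4 - (-2)·1.250) / (5) = -0.300
Iteration 2:
  p = (-4 - (3)·-0.300) / (4) = -0.775
  q = (-4 - (-2)·-0.775) / (5) = -1.110

(-0.775, -1.110)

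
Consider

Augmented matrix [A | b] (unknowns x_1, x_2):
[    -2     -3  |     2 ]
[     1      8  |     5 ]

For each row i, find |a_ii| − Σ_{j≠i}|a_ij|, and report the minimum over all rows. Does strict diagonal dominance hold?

-1

row 1: |-2| − (3) = -1
row 2: |8| − (1) = 7
minimum over rows = -1 → not strictly diagonally dominant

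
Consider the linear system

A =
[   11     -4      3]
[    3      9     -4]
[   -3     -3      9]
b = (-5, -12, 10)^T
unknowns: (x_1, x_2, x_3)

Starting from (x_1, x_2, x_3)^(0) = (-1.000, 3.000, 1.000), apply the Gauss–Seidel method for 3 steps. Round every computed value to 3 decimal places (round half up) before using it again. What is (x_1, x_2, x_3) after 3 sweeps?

(-0.819, -0.811, 0.568)

Iteration 1:
  x_1 = (-5 - (-4)·3.000 - (3)·1.000) / (11) = 0.364
  x_2 = (-12 - (3)·0.364 - (-4)·1.000) / (9) = -1.010
  x_3 = (10 - (-3)·0.364 - (-3)·-1.010) / (9) = 0.896
Iteration 2:
  x_1 = (-5 - (-4)·-1.010 - (3)·0.896) / (11) = -1.066
  x_2 = (-12 - (3)·-1.066 - (-4)·0.896) / (9) = -0.580
  x_3 = (10 - (-3)·-1.066 - (-3)·-0.580) / (9) = 0.562
Iteration 3:
  x_1 = (-5 - (-4)·-0.580 - (3)·0.562) / (11) = -0.819
  x_2 = (-12 - (3)·-0.819 - (-4)·0.562) / (9) = -0.811
  x_3 = (10 - (-3)·-0.819 - (-3)·-0.811) / (9) = 0.568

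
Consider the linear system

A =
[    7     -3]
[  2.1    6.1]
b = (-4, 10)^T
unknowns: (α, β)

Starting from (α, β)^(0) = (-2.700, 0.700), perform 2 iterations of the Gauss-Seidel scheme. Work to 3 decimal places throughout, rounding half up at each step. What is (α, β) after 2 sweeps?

(0.171, 1.580)

Iteration 1:
  α = (-4 - (-3)·0.700) / (7) = -0.271
  β = (10 - (2.1)·-0.271) / (6.1) = 1.733
Iteration 2:
  α = (-4 - (-3)·1.733) / (7) = 0.171
  β = (10 - (2.1)·0.171) / (6.1) = 1.580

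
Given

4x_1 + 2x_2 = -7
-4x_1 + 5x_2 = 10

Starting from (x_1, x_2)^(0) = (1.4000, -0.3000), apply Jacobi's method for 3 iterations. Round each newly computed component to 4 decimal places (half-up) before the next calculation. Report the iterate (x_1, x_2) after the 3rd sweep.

Iteration 1:
  x_1 = (-7 - (2)·-0.3000) / (4) = -1.6000
  x_2 = (10 - (-4)·1.4000) / (5) = 3.1200
Iteration 2:
  x_1 = (-7 - (2)·3.1200) / (4) = -3.3100
  x_2 = (10 - (-4)·-1.6000) / (5) = 0.7200
Iteration 3:
  x_1 = (-7 - (2)·0.7200) / (4) = -2.1100
  x_2 = (10 - (-4)·-3.3100) / (5) = -0.6480

(-2.1100, -0.6480)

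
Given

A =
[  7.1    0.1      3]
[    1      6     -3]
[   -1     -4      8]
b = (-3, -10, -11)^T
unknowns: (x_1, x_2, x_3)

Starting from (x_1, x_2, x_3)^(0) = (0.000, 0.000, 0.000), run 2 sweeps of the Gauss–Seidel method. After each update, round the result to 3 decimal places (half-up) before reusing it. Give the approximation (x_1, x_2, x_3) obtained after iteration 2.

(0.541, -2.870, -2.742)

Iteration 1:
  x_1 = (-3 - (0.1)·0.000 - (3)·0.000) / (7.1) = -0.423
  x_2 = (-10 - (1)·-0.423 - (-3)·0.000) / (6) = -1.596
  x_3 = (-11 - (-1)·-0.423 - (-4)·-1.596) / (8) = -2.226
Iteration 2:
  x_1 = (-3 - (0.1)·-1.596 - (3)·-2.226) / (7.1) = 0.541
  x_2 = (-10 - (1)·0.541 - (-3)·-2.226) / (6) = -2.870
  x_3 = (-11 - (-1)·0.541 - (-4)·-2.870) / (8) = -2.742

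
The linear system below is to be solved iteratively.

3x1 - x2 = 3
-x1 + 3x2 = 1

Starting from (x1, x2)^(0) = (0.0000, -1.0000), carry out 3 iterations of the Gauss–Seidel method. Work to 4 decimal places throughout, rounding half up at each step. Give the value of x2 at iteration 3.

0.7476

Iteration 1:
  x1 = (3 - (-1)·-1.0000) / (3) = 0.6667
  x2 = (1 - (-1)·0.6667) / (3) = 0.5556
Iteration 2:
  x1 = (3 - (-1)·0.5556) / (3) = 1.1852
  x2 = (1 - (-1)·1.1852) / (3) = 0.7284
Iteration 3:
  x1 = (3 - (-1)·0.7284) / (3) = 1.2428
  x2 = (1 - (-1)·1.2428) / (3) = 0.7476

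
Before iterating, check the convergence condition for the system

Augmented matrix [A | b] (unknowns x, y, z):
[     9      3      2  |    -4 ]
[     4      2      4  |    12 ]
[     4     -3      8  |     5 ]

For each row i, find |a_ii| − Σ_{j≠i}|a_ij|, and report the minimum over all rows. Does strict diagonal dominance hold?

-6

row 1: |9| − (3+2) = 4
row 2: |2| − (4+4) = -6
row 3: |8| − (4+3) = 1
minimum over rows = -6 → not strictly diagonally dominant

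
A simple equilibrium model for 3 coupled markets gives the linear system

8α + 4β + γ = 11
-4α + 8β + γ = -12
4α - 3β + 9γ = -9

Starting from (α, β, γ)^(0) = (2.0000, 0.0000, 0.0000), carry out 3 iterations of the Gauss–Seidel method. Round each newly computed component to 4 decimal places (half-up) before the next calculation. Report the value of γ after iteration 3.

-1.9038

Iteration 1:
  α = (11 - (4)·0.0000 - (1)·0.0000) / (8) = 1.3750
  β = (-12 - (-4)·1.3750 - (1)·0.0000) / (8) = -0.8125
  γ = (-9 - (4)·1.3750 - (-3)·-0.8125) / (9) = -1.8819
Iteration 2:
  α = (11 - (4)·-0.8125 - (1)·-1.8819) / (8) = 2.0165
  β = (-12 - (-4)·2.0165 - (1)·-1.8819) / (8) = -0.2565
  γ = (-9 - (4)·2.0165 - (-3)·-0.2565) / (9) = -1.9817
Iteration 3:
  α = (11 - (4)·-0.2565 - (1)·-1.9817) / (8) = 1.7510
  β = (-12 - (-4)·1.7510 - (1)·-1.9817) / (8) = -0.3768
  γ = (-9 - (4)·1.7510 - (-3)·-0.3768) / (9) = -1.9038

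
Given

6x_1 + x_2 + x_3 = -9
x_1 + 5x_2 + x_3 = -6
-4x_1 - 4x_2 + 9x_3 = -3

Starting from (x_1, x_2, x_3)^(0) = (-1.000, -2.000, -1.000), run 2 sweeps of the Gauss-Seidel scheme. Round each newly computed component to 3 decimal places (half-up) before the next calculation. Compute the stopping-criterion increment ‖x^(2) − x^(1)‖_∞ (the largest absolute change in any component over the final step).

0.178

Iteration 1:
  x_1 = (-9 - (1)·-2.000 - (1)·-1.000) / (6) = -1.000
  x_2 = (-6 - (1)·-1.000 - (1)·-1.000) / (5) = -0.800
  x_3 = (-3 - (-4)·-1.000 - (-4)·-0.800) / (9) = -1.133
Iteration 2:
  x_1 = (-9 - (1)·-0.800 - (1)·-1.133) / (6) = -1.178
  x_2 = (-6 - (1)·-1.178 - (1)·-1.133) / (5) = -0.738
  x_3 = (-3 - (-4)·-1.178 - (-4)·-0.738) / (9) = -1.185
Change: (-0.178, 0.062, -0.052) → max |·| = 0.178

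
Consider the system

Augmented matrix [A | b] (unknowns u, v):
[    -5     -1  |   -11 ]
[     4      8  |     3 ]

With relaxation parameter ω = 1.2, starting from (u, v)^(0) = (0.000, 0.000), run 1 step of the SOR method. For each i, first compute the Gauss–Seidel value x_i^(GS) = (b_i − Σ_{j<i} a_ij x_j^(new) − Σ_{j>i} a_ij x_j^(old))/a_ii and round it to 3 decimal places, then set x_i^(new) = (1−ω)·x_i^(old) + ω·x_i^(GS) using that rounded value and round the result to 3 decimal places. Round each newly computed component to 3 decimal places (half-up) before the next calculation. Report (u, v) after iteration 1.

Iteration 1:
  u: GS value = (-11 - (-1)·0.000) / (-5) = 2.200;  u ← (1−ω)·0.000 + ω·2.200 = 2.640
  v: GS value = (3 - (4)·2.640) / (8) = -0.945;  v ← (1−ω)·0.000 + ω·-0.945 = -1.134

(2.640, -1.134)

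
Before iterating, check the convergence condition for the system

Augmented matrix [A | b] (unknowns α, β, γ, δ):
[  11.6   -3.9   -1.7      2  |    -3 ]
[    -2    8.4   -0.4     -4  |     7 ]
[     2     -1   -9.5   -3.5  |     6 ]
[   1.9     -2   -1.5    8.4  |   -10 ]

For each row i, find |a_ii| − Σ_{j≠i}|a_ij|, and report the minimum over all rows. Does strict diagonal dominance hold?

2

row 1: |11.6| − (3.9+1.7+2) = 4
row 2: |8.4| − (2+0.4+4) = 2
row 3: |-9.5| − (2+1+3.5) = 3
row 4: |8.4| − (1.9+2+1.5) = 3
minimum over rows = 2 → strictly diagonally dominant (convergence guaranteed)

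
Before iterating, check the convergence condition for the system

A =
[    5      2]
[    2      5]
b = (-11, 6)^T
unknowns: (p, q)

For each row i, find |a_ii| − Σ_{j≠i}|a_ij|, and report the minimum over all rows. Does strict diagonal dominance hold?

row 1: |5| − (2) = 3
row 2: |5| − (2) = 3
minimum over rows = 3 → strictly diagonally dominant (convergence guaranteed)

3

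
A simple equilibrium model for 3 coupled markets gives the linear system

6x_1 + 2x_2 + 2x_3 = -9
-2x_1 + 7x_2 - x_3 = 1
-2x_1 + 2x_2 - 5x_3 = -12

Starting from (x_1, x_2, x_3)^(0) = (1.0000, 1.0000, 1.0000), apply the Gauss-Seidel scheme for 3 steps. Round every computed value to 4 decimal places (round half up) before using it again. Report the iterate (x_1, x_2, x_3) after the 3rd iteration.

Iteration 1:
  x_1 = (-9 - (2)·1.0000 - (2)·1.0000) / (6) = -2.1667
  x_2 = (1 - (-2)·-2.1667 - (-1)·1.0000) / (7) = -0.3333
  x_3 = (-12 - (-2)·-2.1667 - (2)·-0.3333) / (-5) = 3.1334
Iteration 2:
  x_1 = (-9 - (2)·-0.3333 - (2)·3.1334) / (6) = -2.4334
  x_2 = (1 - (-2)·-2.4334 - (-1)·3.1334) / (7) = -0.1048
  x_3 = (-12 - (-2)·-2.4334 - (2)·-0.1048) / (-5) = 3.3314
Iteration 3:
  x_1 = (-9 - (2)·-0.1048 - (2)·3.3314) / (6) = -2.5755
  x_2 = (1 - (-2)·-2.5755 - (-1)·3.3314) / (7) = -0.1171
  x_3 = (-12 - (-2)·-2.5755 - (2)·-0.1171) / (-5) = 3.3834

(-2.5755, -0.1171, 3.3834)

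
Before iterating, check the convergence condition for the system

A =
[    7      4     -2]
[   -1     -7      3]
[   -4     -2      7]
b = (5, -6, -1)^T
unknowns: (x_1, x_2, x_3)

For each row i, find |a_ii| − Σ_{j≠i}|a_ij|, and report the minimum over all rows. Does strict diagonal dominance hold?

1

row 1: |7| − (4+2) = 1
row 2: |-7| − (1+3) = 3
row 3: |7| − (4+2) = 1
minimum over rows = 1 → strictly diagonally dominant (convergence guaranteed)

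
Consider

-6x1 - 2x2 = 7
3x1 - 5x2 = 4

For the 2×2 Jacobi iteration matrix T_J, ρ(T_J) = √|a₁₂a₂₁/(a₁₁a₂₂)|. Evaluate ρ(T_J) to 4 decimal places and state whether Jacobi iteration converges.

a₁₂a₂₁/(a₁₁a₂₂) = (-2)·(3) / ((-6)·(-5)) = -0.200000
ρ = √|-0.200000| = √0.200000 = 0.4472
ρ < 1, so Jacobi converges

0.4472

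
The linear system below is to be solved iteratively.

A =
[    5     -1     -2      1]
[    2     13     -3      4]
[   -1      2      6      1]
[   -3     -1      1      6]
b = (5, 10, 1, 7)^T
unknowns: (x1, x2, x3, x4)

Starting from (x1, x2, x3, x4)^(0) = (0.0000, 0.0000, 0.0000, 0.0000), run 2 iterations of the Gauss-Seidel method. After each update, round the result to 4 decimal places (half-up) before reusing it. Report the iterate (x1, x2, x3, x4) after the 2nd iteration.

(0.8248, 0.1341, -0.0319, 1.6067)

Iteration 1:
  x1 = (5 - (-1)·0.0000 - (-2)·0.0000 - (1)·0.0000) / (5) = 1.0000
  x2 = (10 - (2)·1.0000 - (-3)·0.0000 - (4)·0.0000) / (13) = 0.6154
  x3 = (1 - (-1)·1.0000 - (2)·0.6154 - (1)·0.0000) / (6) = 0.1282
  x4 = (7 - (-3)·1.0000 - (-1)·0.6154 - (1)·0.1282) / (6) = 1.7479
Iteration 2:
  x1 = (5 - (-1)·0.6154 - (-2)·0.1282 - (1)·1.7479) / (5) = 0.8248
  x2 = (10 - (2)·0.8248 - (-3)·0.1282 - (4)·1.7479) / (13) = 0.1341
  x3 = (1 - (-1)·0.8248 - (2)·0.1341 - (1)·1.7479) / (6) = -0.0319
  x4 = (7 - (-3)·0.8248 - (-1)·0.1341 - (1)·-0.0319) / (6) = 1.6067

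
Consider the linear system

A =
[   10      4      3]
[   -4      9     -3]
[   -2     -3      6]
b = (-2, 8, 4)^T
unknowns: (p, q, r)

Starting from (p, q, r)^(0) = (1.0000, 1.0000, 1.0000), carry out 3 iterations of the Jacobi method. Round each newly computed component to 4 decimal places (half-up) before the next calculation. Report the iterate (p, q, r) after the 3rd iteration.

Iteration 1:
  p = (-2 - (4)·1.0000 - (3)·1.0000) / (10) = -0.9000
  q = (8 - (-4)·1.0000 - (-3)·1.0000) / (9) = 1.6667
  r = (4 - (-2)·1.0000 - (-3)·1.0000) / (6) = 1.5000
Iteration 2:
  p = (-2 - (4)·1.6667 - (3)·1.5000) / (10) = -1.3167
  q = (8 - (-4)·-0.9000 - (-3)·1.5000) / (9) = 0.9889
  r = (4 - (-2)·-0.9000 - (-3)·1.6667) / (6) = 1.2000
Iteration 3:
  p = (-2 - (4)·0.9889 - (3)·1.2000) / (10) = -0.9556
  q = (8 - (-4)·-1.3167 - (-3)·1.2000) / (9) = 0.7037
  r = (4 - (-2)·-1.3167 - (-3)·0.9889) / (6) = 0.7222

(-0.9556, 0.7037, 0.7222)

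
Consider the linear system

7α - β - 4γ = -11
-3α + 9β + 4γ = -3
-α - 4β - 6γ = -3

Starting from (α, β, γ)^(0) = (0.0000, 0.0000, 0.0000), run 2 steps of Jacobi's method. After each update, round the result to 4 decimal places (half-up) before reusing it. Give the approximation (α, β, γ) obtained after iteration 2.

(-1.3333, -1.0794, 0.9841)

Iteration 1:
  α = (-11 - (-1)·0.0000 - (-4)·0.0000) / (7) = -1.5714
  β = (-3 - (-3)·0.0000 - (4)·0.0000) / (9) = -0.3333
  γ = (-3 - (-1)·0.0000 - (-4)·0.0000) / (-6) = 0.5000
Iteration 2:
  α = (-11 - (-1)·-0.3333 - (-4)·0.5000) / (7) = -1.3333
  β = (-3 - (-3)·-1.5714 - (4)·0.5000) / (9) = -1.0794
  γ = (-3 - (-1)·-1.5714 - (-4)·-0.3333) / (-6) = 0.9841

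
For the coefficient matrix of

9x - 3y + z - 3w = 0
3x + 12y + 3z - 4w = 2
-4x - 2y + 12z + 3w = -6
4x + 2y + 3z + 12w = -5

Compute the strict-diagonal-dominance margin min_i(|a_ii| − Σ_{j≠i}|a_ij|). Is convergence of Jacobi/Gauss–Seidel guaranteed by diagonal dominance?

2

row 1: |9| − (3+1+3) = 2
row 2: |12| − (3+3+4) = 2
row 3: |12| − (4+2+3) = 3
row 4: |12| − (4+2+3) = 3
minimum over rows = 2 → strictly diagonally dominant (convergence guaranteed)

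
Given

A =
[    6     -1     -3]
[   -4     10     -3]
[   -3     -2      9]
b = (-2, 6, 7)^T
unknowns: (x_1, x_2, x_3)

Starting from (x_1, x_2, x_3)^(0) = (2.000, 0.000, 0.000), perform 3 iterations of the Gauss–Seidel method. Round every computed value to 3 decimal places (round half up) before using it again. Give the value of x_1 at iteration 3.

Iteration 1:
  x_1 = (-2 - (-1)·0.000 - (-3)·0.000) / (6) = -0.333
  x_2 = (6 - (-4)·-0.333 - (-3)·0.000) / (10) = 0.467
  x_3 = (7 - (-3)·-0.333 - (-2)·0.467) / (9) = 0.771
Iteration 2:
  x_1 = (-2 - (-1)·0.467 - (-3)·0.771) / (6) = 0.130
  x_2 = (6 - (-4)·0.130 - (-3)·0.771) / (10) = 0.883
  x_3 = (7 - (-3)·0.130 - (-2)·0.883) / (9) = 1.017
Iteration 3:
  x_1 = (-2 - (-1)·0.883 - (-3)·1.017) / (6) = 0.322
  x_2 = (6 - (-4)·0.322 - (-3)·1.017) / (10) = 1.034
  x_3 = (7 - (-3)·0.322 - (-2)·1.034) / (9) = 1.115

0.322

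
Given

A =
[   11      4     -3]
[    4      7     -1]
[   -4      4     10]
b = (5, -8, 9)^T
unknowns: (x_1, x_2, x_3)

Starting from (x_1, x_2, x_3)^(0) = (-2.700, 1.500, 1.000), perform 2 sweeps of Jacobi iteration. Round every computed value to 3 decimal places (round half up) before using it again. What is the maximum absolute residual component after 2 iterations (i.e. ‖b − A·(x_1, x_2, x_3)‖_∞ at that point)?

12.216

Iteration 1:
  x_1 = (5 - (4)·1.500 - (-3)·1.000) / (11) = 0.182
  x_2 = (-8 - (4)·-2.700 - (-1)·1.000) / (7) = 0.543
  x_3 = (9 - (-4)·-2.700 - (4)·1.500) / (10) = -0.780
Iteration 2:
  x_1 = (5 - (4)·0.543 - (-3)·-0.780) / (11) = 0.044
  x_2 = (-8 - (4)·0.182 - (-1)·-0.780) / (7) = -1.358
  x_3 = (9 - (-4)·0.182 - (4)·0.543) / (10) = 0.756
Residual b − A·x = (12.216, 2.086, 7.048); ∞-norm = 12.216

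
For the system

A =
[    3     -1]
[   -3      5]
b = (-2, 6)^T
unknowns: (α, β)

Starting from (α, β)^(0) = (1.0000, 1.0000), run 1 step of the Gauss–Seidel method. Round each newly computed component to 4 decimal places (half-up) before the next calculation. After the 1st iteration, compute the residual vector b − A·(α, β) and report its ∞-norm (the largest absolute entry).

Iteration 1:
  α = (-2 - (-1)·1.0000) / (3) = -0.3333
  β = (6 - (-3)·-0.3333) / (5) = 1.0000
Residual b − A·x = (-0.0001, 0.0001); ∞-norm = 0.0001

0.0001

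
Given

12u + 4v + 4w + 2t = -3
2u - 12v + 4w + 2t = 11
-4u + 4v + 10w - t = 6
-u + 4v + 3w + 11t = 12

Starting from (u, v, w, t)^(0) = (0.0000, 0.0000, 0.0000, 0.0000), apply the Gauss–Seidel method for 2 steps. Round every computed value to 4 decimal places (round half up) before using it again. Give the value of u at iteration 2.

Iteration 1:
  u = (-3 - (4)·0.0000 - (4)·0.0000 - (2)·0.0000) / (12) = -0.2500
  v = (11 - (2)·-0.2500 - (4)·0.0000 - (2)·0.0000) / (-12) = -0.9583
  w = (6 - (-4)·-0.2500 - (4)·-0.9583 - (-1)·0.0000) / (10) = 0.8833
  t = (12 - (-1)·-0.2500 - (4)·-0.9583 - (3)·0.8833) / (11) = 1.1758
Iteration 2:
  u = (-3 - (4)·-0.9583 - (4)·0.8833 - (2)·1.1758) / (12) = -0.4210
  v = (11 - (2)·-0.4210 - (4)·0.8833 - (2)·1.1758) / (-12) = -0.4964
  w = (6 - (-4)·-0.4210 - (4)·-0.4964 - (-1)·1.1758) / (10) = 0.7477
  t = (12 - (-1)·-0.4210 - (4)·-0.4964 - (3)·0.7477) / (11) = 1.0292

-0.4210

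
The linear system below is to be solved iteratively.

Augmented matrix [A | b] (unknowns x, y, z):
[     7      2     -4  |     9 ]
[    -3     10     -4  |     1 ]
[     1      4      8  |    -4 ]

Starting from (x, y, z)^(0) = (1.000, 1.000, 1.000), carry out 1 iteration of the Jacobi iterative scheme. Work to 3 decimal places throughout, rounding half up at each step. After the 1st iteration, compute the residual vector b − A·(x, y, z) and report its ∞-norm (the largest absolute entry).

8.097

Iteration 1:
  x = (9 - (2)·1.000 - (-4)·1.000) / (7) = 1.571
  y = (1 - (-3)·1.000 - (-4)·1.000) / (10) = 0.800
  z = (-4 - (1)·1.000 - (4)·1.000) / (8) = -1.125
Residual b − A·x = (-8.097, -6.787, 0.229); ∞-norm = 8.097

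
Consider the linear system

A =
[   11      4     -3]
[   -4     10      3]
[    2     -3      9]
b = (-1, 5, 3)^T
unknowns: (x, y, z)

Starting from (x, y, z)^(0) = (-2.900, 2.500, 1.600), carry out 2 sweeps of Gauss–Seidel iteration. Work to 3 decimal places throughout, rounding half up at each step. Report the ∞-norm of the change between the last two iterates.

Iteration 1:
  x = (-1 - (4)·2.500 - (-3)·1.600) / (11) = -0.564
  y = (5 - (-4)·-0.564 - (3)·1.600) / (10) = -0.206
  z = (3 - (2)·-0.564 - (-3)·-0.206) / (9) = 0.390
Iteration 2:
  x = (-1 - (4)·-0.206 - (-3)·0.390) / (11) = 0.090
  y = (5 - (-4)·0.090 - (3)·0.390) / (10) = 0.419
  z = (3 - (2)·0.090 - (-3)·0.419) / (9) = 0.453
Change: (0.654, 0.625, 0.063) → max |·| = 0.654

0.654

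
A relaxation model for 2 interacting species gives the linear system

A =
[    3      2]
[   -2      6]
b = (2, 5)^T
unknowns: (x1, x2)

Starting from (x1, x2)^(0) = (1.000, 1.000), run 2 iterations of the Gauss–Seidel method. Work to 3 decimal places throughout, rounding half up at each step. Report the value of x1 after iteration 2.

0.111

Iteration 1:
  x1 = (2 - (2)·1.000) / (3) = 0.000
  x2 = (5 - (-2)·0.000) / (6) = 0.833
Iteration 2:
  x1 = (2 - (2)·0.833) / (3) = 0.111
  x2 = (5 - (-2)·0.111) / (6) = 0.870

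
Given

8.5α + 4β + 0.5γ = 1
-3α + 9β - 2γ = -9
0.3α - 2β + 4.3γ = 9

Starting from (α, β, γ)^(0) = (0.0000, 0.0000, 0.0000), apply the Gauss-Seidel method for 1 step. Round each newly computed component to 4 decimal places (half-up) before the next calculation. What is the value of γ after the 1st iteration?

Iteration 1:
  α = (1 - (4)·0.0000 - (0.5)·0.0000) / (8.5) = 0.1176
  β = (-9 - (-3)·0.1176 - (-2)·0.0000) / (9) = -0.9608
  γ = (9 - (0.3)·0.1176 - (-2)·-0.9608) / (4.3) = 1.6379

1.6379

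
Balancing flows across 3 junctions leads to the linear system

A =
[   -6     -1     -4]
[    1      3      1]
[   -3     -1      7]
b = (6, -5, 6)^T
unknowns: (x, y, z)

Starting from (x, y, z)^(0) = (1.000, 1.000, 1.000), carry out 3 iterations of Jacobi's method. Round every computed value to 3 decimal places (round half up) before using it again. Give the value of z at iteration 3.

Iteration 1:
  x = (6 - (-1)·1.000 - (-4)·1.000) / (-6) = -1.833
  y = (-5 - (1)·1.000 - (1)·1.000) / (3) = -2.333
  z = (6 - (-3)·1.000 - (-1)·1.000) / (7) = 1.429
Iteration 2:
  x = (6 - (-1)·-2.333 - (-4)·1.429) / (-6) = -1.564
  y = (-5 - (1)·-1.833 - (1)·1.429) / (3) = -1.532
  z = (6 - (-3)·-1.833 - (-1)·-2.333) / (7) = -0.262
Iteration 3:
  x = (6 - (-1)·-1.532 - (-4)·-0.262) / (-6) = -0.570
  y = (-5 - (1)·-1.564 - (1)·-0.262) / (3) = -1.058
  z = (6 - (-3)·-1.564 - (-1)·-1.532) / (7) = -0.032

-0.032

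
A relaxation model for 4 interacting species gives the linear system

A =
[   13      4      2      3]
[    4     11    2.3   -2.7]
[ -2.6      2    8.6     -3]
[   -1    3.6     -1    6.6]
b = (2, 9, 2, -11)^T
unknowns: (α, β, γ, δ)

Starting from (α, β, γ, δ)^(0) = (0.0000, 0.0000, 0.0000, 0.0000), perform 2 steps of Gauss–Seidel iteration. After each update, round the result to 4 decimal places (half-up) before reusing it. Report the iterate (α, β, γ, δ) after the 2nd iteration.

(0.3753, 0.1588, -0.4038, -1.7576)

Iteration 1:
  α = (2 - (4)·0.0000 - (2)·0.0000 - (3)·0.0000) / (13) = 0.1538
  β = (9 - (4)·0.1538 - (2.3)·0.0000 - (-2.7)·0.0000) / (11) = 0.7623
  γ = (2 - (-2.6)·0.1538 - (2)·0.7623 - (-3)·0.0000) / (8.6) = 0.1018
  δ = (-11 - (-1)·0.1538 - (3.6)·0.7623 - (-1)·0.1018) / (6.6) = -2.0437
Iteration 2:
  α = (2 - (4)·0.7623 - (2)·0.1018 - (3)·-2.0437) / (13) = 0.3753
  β = (9 - (4)·0.3753 - (2.3)·0.1018 - (-2.7)·-2.0437) / (11) = 0.1588
  γ = (2 - (-2.6)·0.3753 - (2)·0.1588 - (-3)·-2.0437) / (8.6) = -0.4038
  δ = (-11 - (-1)·0.3753 - (3.6)·0.1588 - (-1)·-0.4038) / (6.6) = -1.7576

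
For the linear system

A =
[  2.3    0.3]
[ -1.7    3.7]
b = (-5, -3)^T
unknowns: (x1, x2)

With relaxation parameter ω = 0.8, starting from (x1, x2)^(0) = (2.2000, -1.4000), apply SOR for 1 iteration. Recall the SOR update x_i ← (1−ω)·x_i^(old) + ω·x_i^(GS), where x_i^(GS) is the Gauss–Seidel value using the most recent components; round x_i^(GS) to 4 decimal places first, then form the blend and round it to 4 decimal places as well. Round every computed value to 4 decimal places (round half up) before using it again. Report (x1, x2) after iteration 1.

(-1.1530, -1.3525)

Iteration 1:
  x1: GS value = (-5 - (0.3)·-1.4000) / (2.3) = -1.9913;  x1 ← (1−ω)·2.2000 + ω·-1.9913 = -1.1530
  x2: GS value = (-3 - (-1.7)·-1.1530) / (3.7) = -1.3406;  x2 ← (1−ω)·-1.4000 + ω·-1.3406 = -1.3525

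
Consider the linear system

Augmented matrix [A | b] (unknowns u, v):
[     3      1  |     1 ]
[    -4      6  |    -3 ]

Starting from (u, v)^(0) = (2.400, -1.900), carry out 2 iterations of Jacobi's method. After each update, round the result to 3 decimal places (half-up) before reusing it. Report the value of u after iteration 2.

Iteration 1:
  u = (1 - (1)·-1.900) / (3) = 0.967
  v = (-3 - (-4)·2.400) / (6) = 1.100
Iteration 2:
  u = (1 - (1)·1.100) / (3) = -0.033
  v = (-3 - (-4)·0.967) / (6) = 0.145

-0.033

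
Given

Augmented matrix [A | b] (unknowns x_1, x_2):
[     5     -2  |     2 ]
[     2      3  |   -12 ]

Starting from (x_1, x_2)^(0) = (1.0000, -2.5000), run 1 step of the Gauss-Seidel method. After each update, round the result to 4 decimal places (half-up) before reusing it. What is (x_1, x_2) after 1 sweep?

(-0.6000, -3.6000)

Iteration 1:
  x_1 = (2 - (-2)·-2.5000) / (5) = -0.6000
  x_2 = (-12 - (2)·-0.6000) / (3) = -3.6000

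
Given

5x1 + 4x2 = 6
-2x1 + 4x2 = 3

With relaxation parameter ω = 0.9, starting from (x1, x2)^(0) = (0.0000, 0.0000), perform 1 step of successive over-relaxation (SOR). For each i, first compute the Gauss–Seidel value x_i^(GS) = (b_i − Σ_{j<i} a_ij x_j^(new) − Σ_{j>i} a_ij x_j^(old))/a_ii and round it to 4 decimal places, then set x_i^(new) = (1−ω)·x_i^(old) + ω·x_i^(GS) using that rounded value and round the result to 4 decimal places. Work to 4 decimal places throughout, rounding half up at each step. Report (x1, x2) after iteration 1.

Iteration 1:
  x1: GS value = (6 - (4)·0.0000) / (5) = 1.2000;  x1 ← (1−ω)·0.0000 + ω·1.2000 = 1.0800
  x2: GS value = (3 - (-2)·1.0800) / (4) = 1.2900;  x2 ← (1−ω)·0.0000 + ω·1.2900 = 1.1610

(1.0800, 1.1610)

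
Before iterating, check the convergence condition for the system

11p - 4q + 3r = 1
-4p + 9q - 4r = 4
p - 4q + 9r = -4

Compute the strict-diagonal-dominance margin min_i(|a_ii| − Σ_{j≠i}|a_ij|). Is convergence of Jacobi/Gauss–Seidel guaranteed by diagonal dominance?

row 1: |11| − (4+3) = 4
row 2: |9| − (4+4) = 1
row 3: |9| − (1+4) = 4
minimum over rows = 1 → strictly diagonally dominant (convergence guaranteed)

1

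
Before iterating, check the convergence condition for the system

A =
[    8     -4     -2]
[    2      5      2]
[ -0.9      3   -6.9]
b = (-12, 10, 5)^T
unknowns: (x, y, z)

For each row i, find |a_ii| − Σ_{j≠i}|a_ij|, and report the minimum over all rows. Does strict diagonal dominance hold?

1

row 1: |8| − (4+2) = 2
row 2: |5| − (2+2) = 1
row 3: |-6.9| − (0.9+3) = 3
minimum over rows = 1 → strictly diagonally dominant (convergence guaranteed)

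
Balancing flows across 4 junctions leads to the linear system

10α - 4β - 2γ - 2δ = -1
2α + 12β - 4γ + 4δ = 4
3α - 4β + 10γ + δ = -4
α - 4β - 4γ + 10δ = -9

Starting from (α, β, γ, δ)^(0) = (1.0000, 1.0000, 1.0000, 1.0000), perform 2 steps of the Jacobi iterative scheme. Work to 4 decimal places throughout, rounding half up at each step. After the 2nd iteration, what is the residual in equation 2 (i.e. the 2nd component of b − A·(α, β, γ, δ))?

Iteration 1:
  α = (-1 - (-4)·1.0000 - (-2)·1.0000 - (-2)·1.0000) / (10) = 0.7000
  β = (4 - (2)·1.0000 - (-4)·1.0000 - (4)·1.0000) / (12) = 0.1667
  γ = (-4 - (3)·1.0000 - (-4)·1.0000 - (1)·1.0000) / (10) = -0.4000
  δ = (-9 - (1)·1.0000 - (-4)·1.0000 - (-4)·1.0000) / (10) = -0.2000
Iteration 2:
  α = (-1 - (-4)·0.1667 - (-2)·-0.4000 - (-2)·-0.2000) / (10) = -0.1533
  β = (4 - (2)·0.7000 - (-4)·-0.4000 - (4)·-0.2000) / (12) = 0.1500
  γ = (-4 - (3)·0.7000 - (-4)·0.1667 - (1)·-0.2000) / (10) = -0.5233
  δ = (-9 - (1)·0.7000 - (-4)·0.1667 - (-4)·-0.4000) / (10) = -1.0633
Residual b − A·x = (-2.0402, 4.6666, 3.3562, 0.2931)

4.6666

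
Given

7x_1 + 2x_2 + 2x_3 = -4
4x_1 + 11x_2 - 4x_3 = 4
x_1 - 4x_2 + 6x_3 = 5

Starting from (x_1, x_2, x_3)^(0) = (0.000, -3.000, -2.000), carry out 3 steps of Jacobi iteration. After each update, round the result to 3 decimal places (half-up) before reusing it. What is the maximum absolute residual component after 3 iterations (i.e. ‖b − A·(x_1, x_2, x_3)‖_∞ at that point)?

4.245

Iteration 1:
  x_1 = (-4 - (2)·-3.000 - (2)·-2.000) / (7) = 0.857
  x_2 = (4 - (4)·0.000 - (-4)·-2.000) / (11) = -0.364
  x_3 = (5 - (1)·0.000 - (-4)·-3.000) / (6) = -1.167
Iteration 2:
  x_1 = (-4 - (2)·-0.364 - (2)·-1.167) / (7) = -0.134
  x_2 = (4 - (4)·0.857 - (-4)·-1.167) / (11) = -0.372
  x_3 = (5 - (1)·0.857 - (-4)·-0.364) / (6) = 0.448
Iteration 3:
  x_1 = (-4 - (2)·-0.372 - (2)·0.448) / (7) = -0.593
  x_2 = (4 - (4)·-0.134 - (-4)·0.448) / (11) = 0.575
  x_3 = (5 - (1)·-0.134 - (-4)·-0.372) / (6) = 0.608
Residual b − A·x = (-2.215, 2.479, 4.245); ∞-norm = 4.245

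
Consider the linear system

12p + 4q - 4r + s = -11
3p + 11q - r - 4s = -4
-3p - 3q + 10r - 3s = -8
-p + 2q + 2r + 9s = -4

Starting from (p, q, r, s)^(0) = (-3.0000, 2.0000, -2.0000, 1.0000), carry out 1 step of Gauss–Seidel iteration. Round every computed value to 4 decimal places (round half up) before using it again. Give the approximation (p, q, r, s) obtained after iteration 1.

(-2.3333, 0.4545, -1.0636, -0.5683)

Iteration 1:
  p = (-11 - (4)·2.0000 - (-4)·-2.0000 - (1)·1.0000) / (12) = -2.3333
  q = (-4 - (3)·-2.3333 - (-1)·-2.0000 - (-4)·1.0000) / (11) = 0.4545
  r = (-8 - (-3)·-2.3333 - (-3)·0.4545 - (-3)·1.0000) / (10) = -1.0636
  s = (-4 - (-1)·-2.3333 - (2)·0.4545 - (2)·-1.0636) / (9) = -0.5683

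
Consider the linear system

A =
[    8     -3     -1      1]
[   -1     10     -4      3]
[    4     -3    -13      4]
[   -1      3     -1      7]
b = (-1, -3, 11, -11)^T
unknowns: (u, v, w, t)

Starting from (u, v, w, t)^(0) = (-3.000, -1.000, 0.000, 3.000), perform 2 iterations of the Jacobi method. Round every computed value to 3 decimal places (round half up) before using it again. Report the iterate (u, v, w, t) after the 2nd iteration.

Iteration 1:
  u = (-1 - (-3)·-1.000 - (-1)·0.000 - (1)·3.000) / (8) = -0.875
  v = (-3 - (-1)·-3.000 - (-4)·0.000 - (3)·3.000) / (10) = -1.500
  w = (11 - (4)·-3.000 - (-3)·-1.000 - (4)·3.000) / (-13) = -0.615
  t = (-11 - (-1)·-3.000 - (3)·-1.000 - (-1)·0.000) / (7) = -1.571
Iteration 2:
  u = (-1 - (-3)·-1.500 - (-1)·-0.615 - (1)·-1.571) / (8) = -0.568
  v = (-3 - (-1)·-0.875 - (-4)·-0.615 - (3)·-1.571) / (10) = -0.162
  w = (11 - (4)·-0.875 - (-3)·-1.500 - (4)·-1.571) / (-13) = -1.253
  t = (-11 - (-1)·-0.875 - (3)·-1.500 - (-1)·-0.615) / (7) = -1.141

(-0.568, -0.162, -1.253, -1.141)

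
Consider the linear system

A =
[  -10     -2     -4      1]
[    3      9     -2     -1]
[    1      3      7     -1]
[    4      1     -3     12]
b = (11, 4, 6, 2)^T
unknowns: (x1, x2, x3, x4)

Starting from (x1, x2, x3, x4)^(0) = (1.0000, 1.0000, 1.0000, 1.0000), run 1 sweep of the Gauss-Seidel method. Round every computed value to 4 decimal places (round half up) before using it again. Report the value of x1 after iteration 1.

Iteration 1:
  x1 = (11 - (-2)·1.0000 - (-4)·1.0000 - (1)·1.0000) / (-10) = -1.6000
  x2 = (4 - (3)·-1.6000 - (-2)·1.0000 - (-1)·1.0000) / (9) = 1.3111
  x3 = (6 - (1)·-1.6000 - (3)·1.3111 - (-1)·1.0000) / (7) = 0.6667
  x4 = (2 - (4)·-1.6000 - (1)·1.3111 - (-3)·0.6667) / (12) = 0.7574

-1.6000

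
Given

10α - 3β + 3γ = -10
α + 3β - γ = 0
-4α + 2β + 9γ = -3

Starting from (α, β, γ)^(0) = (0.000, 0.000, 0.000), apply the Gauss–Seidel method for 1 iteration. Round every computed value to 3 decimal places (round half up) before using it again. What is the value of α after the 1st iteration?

Iteration 1:
  α = (-10 - (-3)·0.000 - (3)·0.000) / (10) = -1.000
  β = (0 - (1)·-1.000 - (-1)·0.000) / (3) = 0.333
  γ = (-3 - (-4)·-1.000 - (2)·0.333) / (9) = -0.852

-1.000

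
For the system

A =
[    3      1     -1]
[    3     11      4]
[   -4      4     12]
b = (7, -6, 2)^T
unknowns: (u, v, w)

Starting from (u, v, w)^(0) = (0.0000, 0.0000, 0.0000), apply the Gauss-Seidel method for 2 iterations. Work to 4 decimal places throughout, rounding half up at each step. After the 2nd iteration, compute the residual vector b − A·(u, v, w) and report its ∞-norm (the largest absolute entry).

Iteration 1:
  u = (7 - (1)·0.0000 - (-1)·0.0000) / (3) = 2.3333
  v = (-6 - (3)·2.3333 - (4)·0.0000) / (11) = -1.1818
  w = (2 - (-4)·2.3333 - (4)·-1.1818) / (12) = 1.3384
Iteration 2:
  u = (7 - (1)·-1.1818 - (-1)·1.3384) / (3) = 3.1734
  v = (-6 - (3)·3.1734 - (4)·1.3384) / (11) = -1.8976
  w = (2 - (-4)·3.1734 - (4)·-1.8976) / (12) = 1.8570
Residual b − A·x = (1.2344, -2.0746, 0.0000); ∞-norm = 2.0746

2.0746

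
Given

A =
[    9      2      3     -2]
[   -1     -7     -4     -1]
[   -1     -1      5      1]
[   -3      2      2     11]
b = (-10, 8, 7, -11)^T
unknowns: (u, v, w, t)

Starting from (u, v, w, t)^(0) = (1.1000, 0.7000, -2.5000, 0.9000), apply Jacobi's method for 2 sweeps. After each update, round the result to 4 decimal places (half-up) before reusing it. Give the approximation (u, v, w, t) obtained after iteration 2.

Iteration 1:
  u = (-10 - (2)·0.7000 - (3)·-2.5000 - (-2)·0.9000) / (9) = -0.2333
  v = (8 - (-1)·1.1000 - (-4)·-2.5000 - (-1)·0.9000) / (-7) = 0.0000
  w = (7 - (-1)·1.1000 - (-1)·0.7000 - (1)·0.9000) / (5) = 1.5800
  t = (-11 - (-3)·1.1000 - (2)·0.7000 - (2)·-2.5000) / (11) = -0.3727
Iteration 2:
  u = (-10 - (2)·0.0000 - (3)·1.5800 - (-2)·-0.3727) / (9) = -1.7206
  v = (8 - (-1)·-0.2333 - (-4)·1.5800 - (-1)·-0.3727) / (-7) = -1.9591
  w = (7 - (-1)·-0.2333 - (-1)·0.0000 - (1)·-0.3727) / (5) = 1.4279
  t = (-11 - (-3)·-0.2333 - (2)·0.0000 - (2)·1.5800) / (11) = -1.3509

(-1.7206, -1.9591, 1.4279, -1.3509)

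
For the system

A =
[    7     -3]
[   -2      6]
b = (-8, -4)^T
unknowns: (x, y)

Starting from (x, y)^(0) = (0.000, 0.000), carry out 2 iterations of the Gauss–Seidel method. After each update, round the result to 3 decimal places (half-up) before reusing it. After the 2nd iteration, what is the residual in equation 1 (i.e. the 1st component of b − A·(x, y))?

-0.447

Iteration 1:
  x = (-8 - (-3)·0.000) / (7) = -1.143
  y = (-4 - (-2)·-1.143) / (6) = -1.048
Iteration 2:
  x = (-8 - (-3)·-1.048) / (7) = -1.592
  y = (-4 - (-2)·-1.592) / (6) = -1.197
Residual b − A·x = (-0.447, -0.002)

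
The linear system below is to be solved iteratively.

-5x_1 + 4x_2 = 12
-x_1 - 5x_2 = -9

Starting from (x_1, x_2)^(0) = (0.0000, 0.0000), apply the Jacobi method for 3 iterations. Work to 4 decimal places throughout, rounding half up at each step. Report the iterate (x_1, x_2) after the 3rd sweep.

(-0.5760, 1.9920)

Iteration 1:
  x_1 = (12 - (4)·0.0000) / (-5) = -2.4000
  x_2 = (-9 - (-1)·0.0000) / (-5) = 1.8000
Iteration 2:
  x_1 = (12 - (4)·1.8000) / (-5) = -0.9600
  x_2 = (-9 - (-1)·-2.4000) / (-5) = 2.2800
Iteration 3:
  x_1 = (12 - (4)·2.2800) / (-5) = -0.5760
  x_2 = (-9 - (-1)·-0.9600) / (-5) = 1.9920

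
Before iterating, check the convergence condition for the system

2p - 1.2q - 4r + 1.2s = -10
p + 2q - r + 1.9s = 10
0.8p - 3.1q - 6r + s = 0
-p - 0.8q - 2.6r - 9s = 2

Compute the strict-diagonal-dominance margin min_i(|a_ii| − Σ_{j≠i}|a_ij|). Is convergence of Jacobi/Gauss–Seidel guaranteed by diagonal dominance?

-4.4

row 1: |2| − (1.2+4+1.2) = -4.4
row 2: |2| − (1+1+1.9) = -1.9
row 3: |-6| − (0.8+3.1+1) = 1.1
row 4: |-9| − (1+0.8+2.6) = 4.6
minimum over rows = -4.4 → not strictly diagonally dominant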